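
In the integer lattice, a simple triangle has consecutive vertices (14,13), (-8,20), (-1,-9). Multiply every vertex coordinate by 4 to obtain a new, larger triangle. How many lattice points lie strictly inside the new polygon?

The shoelace formula gives twice the area as |[14·20 − (-8)·13] + [(-8)·(-9) − (-1)·20] + [(-1)·13 − 14·(-9)]| = 589, so the area is 589/2.
The number of boundary lattice points is Σ gcd(|Δx|,|Δy|) = gcd(22,7) + gcd(7,29) + gcd(15,22) = 1+1+1 = 3.
Scaling by 4 multiplies the area by 4² = 16 (so the new area is 4712) and multiplies the boundary lattice-point count by 4, giving 12.
By Pick's theorem, the interior count of the dilated polygon is 4712 − 12/2 + 1 = 4707.

4707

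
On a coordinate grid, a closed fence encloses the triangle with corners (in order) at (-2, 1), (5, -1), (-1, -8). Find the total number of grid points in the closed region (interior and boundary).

33

The shoelace formula gives twice the area as |[(-2)·(-1) − 5·1] + [5·(-8) − (-1)·(-1)] + [(-1)·1 − (-2)·(-8)]| = 61, so the area is 30.5.
The number of boundary lattice points is Σ gcd(|Δx|,|Δy|) = gcd(7,2) + gcd(6,7) + gcd(1,9) = 1+1+1 = 3.
Pick's theorem gives I = A − B/2 + 1 = 30.5 − 3/2 + 1 = 30, so the closed region contains I + B = 30 + 3 = 33 lattice points.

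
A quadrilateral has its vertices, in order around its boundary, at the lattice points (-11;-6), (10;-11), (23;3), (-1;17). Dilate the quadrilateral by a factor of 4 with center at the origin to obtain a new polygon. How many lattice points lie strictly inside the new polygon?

8399

Using the shoelace formula, 2A = |((-11)·(-11) − 10·(-6)) + (10·3 − 23·(-11)) + (23·17 − (-1)·3) + ((-1)·(-6) − (-11)·17)| = 1051, so the area is 525.5.
Along each edge there are gcd(|Δx|,|Δy|)+1 lattice points, so counting each shared vertex once the boundary has gcd(21,5) + gcd(13,14) + gcd(24,14) + gcd(10,23) = 1+1+2+1 = 5.
Scaling by 4 multiplies the area by 4² = 16 (so the new area is 8408) and multiplies the boundary lattice-point count by 4, giving 20.
By Pick's theorem, the interior count of the dilated polygon is 8408 − 20/2 + 1 = 8399.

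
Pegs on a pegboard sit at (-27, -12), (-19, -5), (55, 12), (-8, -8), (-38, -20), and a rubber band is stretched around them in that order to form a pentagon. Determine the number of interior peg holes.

Using the shoelace formula, 2A = |((-27)·(-5) − (-19)·(-12)) + ((-19)·12 − 55·(-5)) + (55·(-8) − (-8)·12) + ((-8)·(-20) − (-38)·(-8)) + ((-38)·(-12) − (-27)·(-20))| = 618, so the area is 309.
Summing gcd(|Δx|,|Δy|) over the edges gives the boundary count: gcd(8,7) + gcd(74,17) + gcd(63,20) + gcd(30,12) + gcd(11,8) = 1+1+1+6+1 = 10.
Pick's theorem gives I = A − B/2 + 1 = 309 − 10/2 + 1 = 305.

305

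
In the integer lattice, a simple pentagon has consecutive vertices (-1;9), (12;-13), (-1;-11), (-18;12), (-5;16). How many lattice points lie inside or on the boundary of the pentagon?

Using the shoelace formula, 2A = |[(-1)·(-13) − 12·9] + [12·(-11) − (-1)·(-13)] + [(-1)·12 − (-18)·(-11)] + [(-18)·16 − (-5)·12] + [(-5)·9 − (-1)·16]| = 707, so the area is 353.5.
Summing gcd(|Δx|,|Δy|) over the edges gives the boundary count: gcd(13,22) + gcd(13,2) + gcd(17,23) + gcd(13,4) + gcd(4,7) = 1+1+1+1+1 = 5.
Pick's theorem gives I = A − B/2 + 1 = 353.5 − 5/2 + 1 = 352, so the closed region contains I + B = 352 + 5 = 357 lattice points.

357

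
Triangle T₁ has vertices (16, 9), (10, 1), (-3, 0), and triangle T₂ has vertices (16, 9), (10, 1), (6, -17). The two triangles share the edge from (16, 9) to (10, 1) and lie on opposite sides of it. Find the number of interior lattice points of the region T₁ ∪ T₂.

The union is the simple quadrilateral with vertices (16, 9), (-3, 0), (10, 1), (6, -17) in order.
The shoelace formula gives twice the area as |[16·0 − (-3)·9] + [(-3)·1 − 10·0] + [10·(-17) − 6·1] + [6·9 − 16·(-17)]| = 174, so the area is 87.
Summing gcd(|Δx|,|Δy|) over the edges gives the boundary count: gcd(19,9) + gcd(13,1) + gcd(4,18) + gcd(10,26) = 1+1+2+2 = 6.
By Pick's theorem I = A − B/2 + 1 = 87 − 6/2 + 1 = 85.

85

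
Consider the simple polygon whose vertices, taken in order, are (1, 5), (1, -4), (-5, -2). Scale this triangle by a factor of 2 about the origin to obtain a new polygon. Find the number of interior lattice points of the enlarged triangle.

97

Using the shoelace formula, 2A = |[1·(-4) − 1·5] + [1·(-2) − (-5)·(-4)] + [(-5)·5 − 1·(-2)]| = 54, so the area is 27.
The number of boundary lattice points is Σ gcd(|Δx|,|Δy|) = gcd(0,9) + gcd(6,2) + gcd(6,7) = 9+2+1 = 12.
Scaling by 2 multiplies the area by 2² = 4 (so the new area is 108) and multiplies the boundary lattice-point count by 2, giving 24.
By Pick's theorem, the interior count of the dilated polygon is 108 − 24/2 + 1 = 97.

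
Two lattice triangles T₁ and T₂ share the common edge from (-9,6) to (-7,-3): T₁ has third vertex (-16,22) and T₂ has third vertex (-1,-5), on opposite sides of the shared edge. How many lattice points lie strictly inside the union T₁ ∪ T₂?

39

The union is the simple quadrilateral with vertices (-9,6), (-16,22), (-7,-3), (-1,-5) in order.
The shoelace formula gives twice the area as |((-9)·22 − (-16)·6) + ((-16)·(-3) − (-7)·22) + ((-7)·(-5) − (-1)·(-3)) + ((-1)·6 − (-9)·(-5))| = 81, so the area is 40.5.
Along each edge there are gcd(|Δx|,|Δy|)+1 lattice points, so counting each shared vertex once the boundary has gcd(7,16) + gcd(9,25) + gcd(6,2) + gcd(8,11) = 1+1+2+1 = 5.
By Pick's theorem I = A − B/2 + 1 = 40.5 − 5/2 + 1 = 39.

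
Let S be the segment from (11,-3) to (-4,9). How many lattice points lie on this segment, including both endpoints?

4

The number of lattice points on a segment between lattice points is gcd(|Δx|,|Δy|) + 1 = gcd(15,12) + 1 = 3 + 1 = 4.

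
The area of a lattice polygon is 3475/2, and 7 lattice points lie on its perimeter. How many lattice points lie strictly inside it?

1735

From Pick's theorem, I = A − B/2 + 1 = 3475/2 − 7/2 + 1 = 1735.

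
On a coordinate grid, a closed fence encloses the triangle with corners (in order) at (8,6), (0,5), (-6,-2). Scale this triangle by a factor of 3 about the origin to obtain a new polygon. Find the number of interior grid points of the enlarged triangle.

220

By the shoelace formula, twice the signed area is |(8·5 − 0·6) + (0·(-2) − (-6)·5) + ((-6)·6 − 8·(-2))| = 50, so the area is 25.
Along each edge there are gcd(|Δx|,|Δy|)+1 lattice points, so counting each shared vertex once the boundary has gcd(8,1) + gcd(6,7) + gcd(14,8) = 1+1+2 = 4.
Scaling by 3 multiplies the area by 3² = 9 (so the new area is 225) and multiplies the boundary lattice-point count by 3, giving 12.
By Pick's theorem, the interior count of the dilated polygon is 225 − 12/2 + 1 = 220.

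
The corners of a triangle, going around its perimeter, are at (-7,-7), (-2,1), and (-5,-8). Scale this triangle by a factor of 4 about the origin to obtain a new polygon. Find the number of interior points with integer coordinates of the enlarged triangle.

Using the shoelace formula, 2A = |((-7)·1 − (-2)·(-7)) + ((-2)·(-8) − (-5)·1) + ((-5)·(-7) − (-7)·(-8))| = 21, so the area is 10.5.
Along each edge there are gcd(|Δx|,|Δy|)+1 lattice points, so counting each shared vertex once the boundary has gcd(5,8) + gcd(3,9) + gcd(2,1) = 1+3+1 = 5.
Scaling by 4 multiplies the area by 4² = 16 (so the new area is 168) and multiplies the boundary lattice-point count by 4, giving 20.
By Pick's theorem, the interior count of the dilated polygon is 168 − 20/2 + 1 = 159.

159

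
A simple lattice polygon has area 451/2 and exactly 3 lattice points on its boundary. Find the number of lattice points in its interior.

225

From Pick's theorem, I = A − B/2 + 1 = 451/2 − 3/2 + 1 = 225.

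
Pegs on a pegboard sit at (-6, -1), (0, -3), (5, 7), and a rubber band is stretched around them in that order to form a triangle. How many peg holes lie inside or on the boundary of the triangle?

40

Using the shoelace formula, 2A = |[(-6)·(-3) − 0·(-1)] + [0·7 − 5·(-3)] + [5·(-1) − (-6)·7]| = 70, so the area is 35.
Summing gcd(|Δx|,|Δy|) over the edges gives the boundary count: gcd(6,2) + gcd(5,10) + gcd(11,8) = 2+5+1 = 8.
Pick's theorem gives I = A − B/2 + 1 = 35 − 8/2 + 1 = 32, so the closed region contains I + B = 32 + 8 = 40 lattice points.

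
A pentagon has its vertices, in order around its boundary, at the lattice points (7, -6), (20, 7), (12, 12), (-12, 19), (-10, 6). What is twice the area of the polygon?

833

By the shoelace formula, twice the signed area is |[7·7 − 20·(-6)] + [20·12 − 12·7] + [12·19 − (-12)·12] + [(-12)·6 − (-10)·19] + [(-10)·(-6) − 7·6]| = 833, so the area is 416.5.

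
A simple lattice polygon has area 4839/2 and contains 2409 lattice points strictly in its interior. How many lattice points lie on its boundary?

Pick's theorem gives A = I + B/2 − 1, so B = 2(A − I + 1) = 2(4839/2 − 2409 + 1) = 23.

23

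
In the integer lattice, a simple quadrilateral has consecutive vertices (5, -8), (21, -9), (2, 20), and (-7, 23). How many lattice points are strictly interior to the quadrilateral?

The shoelace formula gives twice the area as |(5·(-9) − 21·(-8)) + (21·20 − 2·(-9)) + (2·23 − (-7)·20) + ((-7)·(-8) − 5·23)| = 688, so the area is 344.
Summing gcd(|Δx|,|Δy|) over the edges gives the boundary count: gcd(16,1) + gcd(19,29) + gcd(9,3) + gcd(12,31) = 1+1+3+1 = 6.
By Pick's theorem A = I + B/2 − 1, so I = 344 − 6/2 + 1 = 342.

342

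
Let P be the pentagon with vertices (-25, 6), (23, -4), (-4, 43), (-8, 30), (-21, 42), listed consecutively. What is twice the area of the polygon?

The shoelace formula gives twice the area as |((-25)·(-4) − 23·6) + (23·43 − (-4)·(-4)) + ((-4)·30 − (-8)·43) + ((-8)·42 − (-21)·30) + ((-21)·6 − (-25)·42)| = 2377, so the area is 1188.5.

2377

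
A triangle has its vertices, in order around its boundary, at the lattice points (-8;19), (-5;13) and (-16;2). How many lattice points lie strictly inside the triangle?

43

By the shoelace formula, twice the signed area is |((-8)·13 − (-5)·19) + ((-5)·2 − (-16)·13) + ((-16)·19 − (-8)·2)| = 99, so the area is 49.5.
The number of boundary lattice points is Σ gcd(|Δx|,|Δy|) = gcd(3,6) + gcd(11,11) + gcd(8,17) = 3+11+1 = 15.
Pick's theorem gives I = A − B/2 + 1 = 49.5 − 15/2 + 1 = 43.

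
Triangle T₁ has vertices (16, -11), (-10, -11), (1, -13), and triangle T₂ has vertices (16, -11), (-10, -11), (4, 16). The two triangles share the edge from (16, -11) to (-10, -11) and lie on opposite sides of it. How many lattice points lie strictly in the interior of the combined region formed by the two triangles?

The union is the simple quadrilateral with vertices (16, -11), (1, -13), (-10, -11), (4, 16) in order.
The shoelace formula gives twice the area as |[16·(-13) − 1·(-11)] + [1·(-11) − (-10)·(-13)] + [(-10)·16 − 4·(-11)] + [4·(-11) − 16·16]| = 754, so the area is 377.
Along each edge there are gcd(|Δx|,|Δy|)+1 lattice points, so counting each shared vertex once the boundary has gcd(15,2) + gcd(11,2) + gcd(14,27) + gcd(12,27) = 1+1+1+3 = 6.
By Pick's theorem I = A − B/2 + 1 = 377 − 6/2 + 1 = 375.

375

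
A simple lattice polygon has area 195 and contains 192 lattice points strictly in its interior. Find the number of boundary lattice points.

8

Pick's theorem gives A = I + B/2 − 1, so B = 2(A − I + 1) = 2(195 − 192 + 1) = 8.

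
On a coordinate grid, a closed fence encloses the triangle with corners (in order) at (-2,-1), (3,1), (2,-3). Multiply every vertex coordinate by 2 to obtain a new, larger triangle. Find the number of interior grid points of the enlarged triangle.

The shoelace formula gives twice the area as |((-2)·1 − 3·(-1)) + (3·(-3) − 2·1) + (2·(-1) − (-2)·(-3))| = 18, so the area is 9.
The number of boundary lattice points is Σ gcd(|Δx|,|Δy|) = gcd(5,2) + gcd(1,4) + gcd(4,2) = 1+1+2 = 4.
Scaling by 2 multiplies the area by 2² = 4 (so the new area is 36) and multiplies the boundary lattice-point count by 2, giving 8.
By Pick's theorem, the interior count of the dilated polygon is 36 − 8/2 + 1 = 33.

33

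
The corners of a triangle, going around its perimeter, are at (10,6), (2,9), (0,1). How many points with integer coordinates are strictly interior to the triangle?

The shoelace formula gives twice the area as |[10·9 − 2·6] + [2·1 − 0·9] + [0·6 − 10·1]| = 70, so the area is 35.
Summing gcd(|Δx|,|Δy|) over the edges gives the boundary count: gcd(8,3) + gcd(2,8) + gcd(10,5) = 1+2+5 = 8.
By Pick's theorem A = I + B/2 − 1, so I = 35 − 8/2 + 1 = 32.

32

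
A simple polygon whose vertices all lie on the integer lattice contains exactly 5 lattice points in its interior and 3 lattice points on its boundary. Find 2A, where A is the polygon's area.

11

By Pick's theorem, A = I + B/2 − 1 = 5 + 3/2 − 1 = 11/2.
Hence 2A = 11.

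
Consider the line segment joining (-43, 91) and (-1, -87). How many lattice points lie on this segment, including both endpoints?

The number of lattice points on a segment between lattice points is gcd(|Δx|,|Δy|) + 1 = gcd(42,178) + 1 = 2 + 1 = 3.

3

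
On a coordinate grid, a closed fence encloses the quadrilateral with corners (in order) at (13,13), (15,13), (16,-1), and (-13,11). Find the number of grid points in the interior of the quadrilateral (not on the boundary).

By the shoelace formula, twice the signed area is |(13·13 − 15·13) + (15·(-1) − 16·13) + (16·11 − (-13)·(-1)) + ((-13)·13 − 13·11)| = 398, so the area is 199.
Summing gcd(|Δx|,|Δy|) over the edges gives the boundary count: gcd(2,0) + gcd(1,14) + gcd(29,12) + gcd(26,2) = 2+1+1+2 = 6.
Pick's theorem gives I = A − B/2 + 1 = 199 − 6/2 + 1 = 197.

197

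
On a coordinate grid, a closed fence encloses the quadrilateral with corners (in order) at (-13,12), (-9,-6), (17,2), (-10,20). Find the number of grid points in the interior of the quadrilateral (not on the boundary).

By the shoelace formula, twice the signed area is |[(-13)·(-6) − (-9)·12] + [(-9)·2 − 17·(-6)] + [17·20 − (-10)·2] + [(-10)·12 − (-13)·20]| = 770, so the area is 385.
Summing gcd(|Δx|,|Δy|) over the edges gives the boundary count: gcd(4,18) + gcd(26,8) + gcd(27,18) + gcd(3,8) = 2+2+9+1 = 14.
Pick's theorem gives I = A − B/2 + 1 = 385 − 14/2 + 1 = 379.

379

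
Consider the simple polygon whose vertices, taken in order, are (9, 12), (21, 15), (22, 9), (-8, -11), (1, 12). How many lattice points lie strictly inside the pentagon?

294

By the shoelace formula, twice the signed area is |(9·15 − 21·12) + (21·9 − 22·15) + (22·(-11) − (-8)·9) + ((-8)·12 − 1·(-11)) + (1·12 − 9·12)| = 609, so the area is 304.5.
Along each edge there are gcd(|Δx|,|Δy|)+1 lattice points, so counting each shared vertex once the boundary has gcd(12,3) + gcd(1,6) + gcd(30,20) + gcd(9,23) + gcd(8,0) = 3+1+10+1+8 = 23.
Pick's theorem gives I = A − B/2 + 1 = 304.5 − 23/2 + 1 = 294.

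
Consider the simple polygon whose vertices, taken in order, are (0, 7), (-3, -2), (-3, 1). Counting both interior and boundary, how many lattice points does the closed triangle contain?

10

The shoelace formula gives twice the area as |(0·(-2) − (-3)·7) + ((-3)·1 − (-3)·(-2)) + ((-3)·7 − 0·1)| = 9, so the area is 9/2.
Along each edge there are gcd(|Δx|,|Δy|)+1 lattice points, so counting each shared vertex once the boundary has gcd(3,9) + gcd(0,3) + gcd(3,6) = 3+3+3 = 9.
Pick's theorem gives I = A − B/2 + 1 = 9/2 − 9/2 + 1 = 1, so the closed region contains I + B = 1 + 9 = 10 lattice points.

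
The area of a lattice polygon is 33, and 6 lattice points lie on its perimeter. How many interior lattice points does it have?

From Pick's theorem, I = A − B/2 + 1 = 33 − 6/2 + 1 = 31.

31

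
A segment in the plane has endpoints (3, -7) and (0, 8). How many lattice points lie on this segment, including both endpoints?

4

The number of lattice points on a segment between lattice points is gcd(|Δx|,|Δy|) + 1 = gcd(3,15) + 1 = 3 + 1 = 4.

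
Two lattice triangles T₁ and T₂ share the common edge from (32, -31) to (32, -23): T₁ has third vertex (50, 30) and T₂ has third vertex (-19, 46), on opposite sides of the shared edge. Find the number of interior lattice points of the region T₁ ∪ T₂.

The union is the simple quadrilateral with vertices (32, -31), (50, 30), (32, -23), (-19, 46) in order.
The shoelace formula gives twice the area as |(32·30 − 50·(-31)) + (50·(-23) − 32·30) + (32·46 − (-19)·(-23)) + ((-19)·(-31) − 32·46)| = 552, so the area is 276.
Summing gcd(|Δx|,|Δy|) over the edges gives the boundary count: gcd(18,61) + gcd(18,53) + gcd(51,69) + gcd(51,77) = 1+1+3+1 = 6.
By Pick's theorem I = A − B/2 + 1 = 276 − 6/2 + 1 = 274.

274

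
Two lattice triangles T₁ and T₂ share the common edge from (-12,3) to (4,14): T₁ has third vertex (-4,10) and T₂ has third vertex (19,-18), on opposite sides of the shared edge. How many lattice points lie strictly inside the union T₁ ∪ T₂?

348

The union is the simple quadrilateral with vertices (-12,3), (-4,10), (4,14), (19,-18) in order.
The shoelace formula gives twice the area as |[(-12)·10 − (-4)·3] + [(-4)·14 − 4·10] + [4·(-18) − 19·14] + [19·3 − (-12)·(-18)]| = 701, so the area is 701/2.
The number of boundary lattice points is Σ gcd(|Δx|,|Δy|) = gcd(8,7) + gcd(8,4) + gcd(15,32) + gcd(31,21) = 1+4+1+1 = 7.
By Pick's theorem I = A − B/2 + 1 = 701/2 − 7/2 + 1 = 348.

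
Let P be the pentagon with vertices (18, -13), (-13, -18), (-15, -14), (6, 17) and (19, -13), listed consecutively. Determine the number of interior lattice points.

581

By the shoelace formula, twice the signed area is |[18·(-18) − (-13)·(-13)] + [(-13)·(-14) − (-15)·(-18)] + [(-15)·17 − 6·(-14)] + [6·(-13) − 19·17] + [19·(-13) − 18·(-13)]| = 1166, so the area is 583.
Summing gcd(|Δx|,|Δy|) over the edges gives the boundary count: gcd(31,5) + gcd(2,4) + gcd(21,31) + gcd(13,30) + gcd(1,0) = 1+2+1+1+1 = 6.
Pick's theorem gives I = A − B/2 + 1 = 583 − 6/2 + 1 = 581.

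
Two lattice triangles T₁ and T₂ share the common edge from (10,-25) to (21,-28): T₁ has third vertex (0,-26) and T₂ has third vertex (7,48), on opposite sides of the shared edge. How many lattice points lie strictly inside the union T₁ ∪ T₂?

The union is the simple quadrilateral with vertices (10,-25), (0,-26), (21,-28), (7,48) in order.
The shoelace formula gives twice the area as |[10·(-26) − 0·(-25)] + [0·(-28) − 21·(-26)] + [21·48 − 7·(-28)] + [7·(-25) − 10·48]| = 835, so the area is 417.5.
Summing gcd(|Δx|,|Δy|) over the edges gives the boundary count: gcd(10,1) + gcd(21,2) + gcd(14,76) + gcd(3,73) = 1+1+2+1 = 5.
By Pick's theorem I = A − B/2 + 1 = 417.5 − 5/2 + 1 = 416.

416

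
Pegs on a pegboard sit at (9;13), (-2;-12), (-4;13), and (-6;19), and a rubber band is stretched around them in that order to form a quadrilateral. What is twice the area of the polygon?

403

Using the shoelace formula, 2A = |(9·(-12) − (-2)·13) + ((-2)·13 − (-4)·(-12)) + ((-4)·19 − (-6)·13) + ((-6)·13 − 9·19)| = 403, so the area is 201.5.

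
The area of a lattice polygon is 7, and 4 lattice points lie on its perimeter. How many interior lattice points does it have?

6

Pick's theorem A = I + B/2 − 1 rearranges to I = A − B/2 + 1 = 7 − 4/2 + 1 = 6.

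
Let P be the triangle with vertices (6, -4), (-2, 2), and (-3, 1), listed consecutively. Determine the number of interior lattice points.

The shoelace formula gives twice the area as |[6·2 − (-2)·(-4)] + [(-2)·1 − (-3)·2] + [(-3)·(-4) − 6·1]| = 14, so the area is 7.
The number of boundary lattice points is Σ gcd(|Δx|,|Δy|) = gcd(8,6) + gcd(1,1) + gcd(9,5) = 2+1+1 = 4.
By Pick's theorem A = I + B/2 − 1, so I = 7 − 4/2 + 1 = 6.

6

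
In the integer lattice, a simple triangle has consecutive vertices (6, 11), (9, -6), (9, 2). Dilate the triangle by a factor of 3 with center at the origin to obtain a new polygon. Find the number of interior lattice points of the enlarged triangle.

By the shoelace formula, twice the signed area is |(6·(-6) − 9·11) + (9·2 − 9·(-6)) + (9·11 − 6·2)| = 24, so the area is 12.
The number of boundary lattice points is Σ gcd(|Δx|,|Δy|) = gcd(3,17) + gcd(0,8) + gcd(3,9) = 1+8+3 = 12.
Scaling by 3 multiplies the area by 3² = 9 (so the new area is 108) and multiplies the boundary lattice-point count by 3, giving 36.
By Pick's theorem, the interior count of the dilated polygon is 108 − 36/2 + 1 = 91.

91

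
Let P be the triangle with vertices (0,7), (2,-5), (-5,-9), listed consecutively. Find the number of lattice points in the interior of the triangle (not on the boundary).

45

The shoelace formula gives twice the area as |[0·(-5) − 2·7] + [2·(-9) − (-5)·(-5)] + [(-5)·7 − 0·(-9)]| = 92, so the area is 46.
Along each edge there are gcd(|Δx|,|Δy|)+1 lattice points, so counting each shared vertex once the boundary has gcd(2,12) + gcd(7,4) + gcd(5,16) = 2+1+1 = 4.
Pick's theorem gives I = A − B/2 + 1 = 46 − 4/2 + 1 = 45.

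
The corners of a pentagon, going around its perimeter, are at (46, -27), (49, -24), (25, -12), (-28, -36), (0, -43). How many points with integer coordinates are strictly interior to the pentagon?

By the shoelace formula, twice the signed area is |(46·(-24) − 49·(-27)) + (49·(-12) − 25·(-24)) + (25·(-36) − (-28)·(-12)) + ((-28)·(-43) − 0·(-36)) + (0·(-27) − 46·(-43))| = 2177, so the area is 1088.5.
The number of boundary lattice points is Σ gcd(|Δx|,|Δy|) = gcd(3,3) + gcd(24,12) + gcd(53,24) + gcd(28,7) + gcd(46,16) = 3+12+1+7+2 = 25.
Pick's theorem gives I = A − B/2 + 1 = 1088.5 − 25/2 + 1 = 1077.

1077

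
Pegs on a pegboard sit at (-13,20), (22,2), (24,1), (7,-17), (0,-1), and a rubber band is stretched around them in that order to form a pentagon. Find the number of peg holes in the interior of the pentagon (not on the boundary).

Using the shoelace formula, 2A = |[(-13)·2 − 22·20] + [22·1 − 24·2] + [24·(-17) − 7·1] + [7·(-1) − 0·(-17)] + [0·20 − (-13)·(-1)]| = 927, so the area is 463.5.
Summing gcd(|Δx|,|Δy|) over the edges gives the boundary count: gcd(35,18) + gcd(2,1) + gcd(17,18) + gcd(7,16) + gcd(13,21) = 1+1+1+1+1 = 5.
Pick's theorem gives I = A − B/2 + 1 = 463.5 − 5/2 + 1 = 462.

462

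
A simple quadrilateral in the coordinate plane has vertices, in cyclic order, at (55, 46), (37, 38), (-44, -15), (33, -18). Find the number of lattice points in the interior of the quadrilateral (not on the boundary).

2648

The shoelace formula gives twice the area as |(55·38 − 37·46) + (37·(-15) − (-44)·38) + ((-44)·(-18) − 33·(-15)) + (33·46 − 55·(-18))| = 5300, so the area is 2650.
Along each edge there are gcd(|Δx|,|Δy|)+1 lattice points, so counting each shared vertex once the boundary has gcd(18,8) + gcd(81,53) + gcd(77,3) + gcd(22,64) = 2+1+1+2 = 6.
Pick's theorem gives I = A − B/2 + 1 = 2650 − 6/2 + 1 = 2648.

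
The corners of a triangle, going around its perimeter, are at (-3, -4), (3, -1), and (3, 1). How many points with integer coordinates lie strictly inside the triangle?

4

Using the shoelace formula, 2A = |[(-3)·(-1) − 3·(-4)] + [3·1 − 3·(-1)] + [3·(-4) − (-3)·1]| = 12, so the area is 6.
Summing gcd(|Δx|,|Δy|) over the edges gives the boundary count: gcd(6,3) + gcd(0,2) + gcd(6,5) = 3+2+1 = 6.
By Pick's theorem A = I + B/2 − 1, so I = 6 − 6/2 + 1 = 4.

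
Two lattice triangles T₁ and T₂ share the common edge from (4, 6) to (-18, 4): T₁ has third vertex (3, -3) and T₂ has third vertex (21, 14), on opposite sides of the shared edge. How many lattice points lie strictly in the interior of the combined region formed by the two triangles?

165

The union is the simple quadrilateral with vertices (4, 6), (3, -3), (-18, 4), (21, 14) in order.
Using the shoelace formula, 2A = |(4·(-3) − 3·6) + (3·4 − (-18)·(-3)) + ((-18)·14 − 21·4) + (21·6 − 4·14)| = 338, so the area is 169.
Along each edge there are gcd(|Δx|,|Δy|)+1 lattice points, so counting each shared vertex once the boundary has gcd(1,9) + gcd(21,7) + gcd(39,10) + gcd(17,8) = 1+7+1+1 = 10.
By Pick's theorem I = A − B/2 + 1 = 169 − 10/2 + 1 = 165.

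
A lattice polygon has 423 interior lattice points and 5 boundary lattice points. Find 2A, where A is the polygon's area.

849

Pick's theorem states A = I + B/2 − 1, so A = 423 + 5/2 − 1 = 849/2.
Hence 2A = 849.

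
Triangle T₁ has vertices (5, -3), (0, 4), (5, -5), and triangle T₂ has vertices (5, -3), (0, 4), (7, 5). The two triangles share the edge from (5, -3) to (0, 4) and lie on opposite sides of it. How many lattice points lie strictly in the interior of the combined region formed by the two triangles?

The union is the simple quadrilateral with vertices (5, -3), (5, -5), (0, 4), (7, 5) in order.
Using the shoelace formula, 2A = |[5·(-5) − 5·(-3)] + [5·4 − 0·(-5)] + [0·5 − 7·4] + [7·(-3) − 5·5]| = 64, so the area is 32.
Summing gcd(|Δx|,|Δy|) over the edges gives the boundary count: gcd(0,2) + gcd(5,9) + gcd(7,1) + gcd(2,8) = 2+1+1+2 = 6.
By Pick's theorem I = A − B/2 + 1 = 32 − 6/2 + 1 = 30.

30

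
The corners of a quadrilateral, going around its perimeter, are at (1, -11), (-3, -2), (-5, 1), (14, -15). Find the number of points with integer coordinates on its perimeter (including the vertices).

4

Summing gcd(|Δx|,|Δy|) over the edges gives the boundary count: gcd(4,9) + gcd(2,3) + gcd(19,16) + gcd(13,4) = 1+1+1+1 = 4.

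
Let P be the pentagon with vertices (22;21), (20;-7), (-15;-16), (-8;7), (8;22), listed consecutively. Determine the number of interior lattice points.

888

The shoelace formula gives twice the area as |(22·(-7) − 20·21) + (20·(-16) − (-15)·(-7)) + ((-15)·7 − (-8)·(-16)) + ((-8)·22 − 8·7) + (8·21 − 22·22)| = 1780, so the area is 890.
Along each edge there are gcd(|Δx|,|Δy|)+1 lattice points, so counting each shared vertex once the boundary has gcd(2,28) + gcd(35,9) + gcd(7,23) + gcd(16,15) + gcd(14,1) = 2+1+1+1+1 = 6.
Pick's theorem gives I = A − B/2 + 1 = 890 − 6/2 + 1 = 888.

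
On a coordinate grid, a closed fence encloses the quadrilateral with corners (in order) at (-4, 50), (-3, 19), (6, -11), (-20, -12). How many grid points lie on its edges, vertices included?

Along each edge there are gcd(|Δx|,|Δy|)+1 lattice points, so counting each shared vertex once the boundary has gcd(1,31) + gcd(9,30) + gcd(26,1) + gcd(16,62) = 1+3+1+2 = 7.

7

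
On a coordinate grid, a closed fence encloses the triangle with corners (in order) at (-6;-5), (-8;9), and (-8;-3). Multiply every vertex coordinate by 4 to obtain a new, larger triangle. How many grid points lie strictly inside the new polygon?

161

By the shoelace formula, twice the signed area is |[(-6)·9 − (-8)·(-5)] + [(-8)·(-3) − (-8)·9] + [(-8)·(-5) − (-6)·(-3)]| = 24, so the area is 12.
Summing gcd(|Δx|,|Δy|) over the edges gives the boundary count: gcd(2,14) + gcd(0,12) + gcd(2,2) = 2+12+2 = 16.
Scaling by 4 multiplies the area by 4² = 16 (so the new area is 192) and multiplies the boundary lattice-point count by 4, giving 64.
By Pick's theorem, the interior count of the dilated polygon is 192 − 64/2 + 1 = 161.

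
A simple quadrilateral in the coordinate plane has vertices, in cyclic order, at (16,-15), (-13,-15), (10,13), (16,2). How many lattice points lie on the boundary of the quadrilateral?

Along each edge there are gcd(|Δx|,|Δy|)+1 lattice points, so counting each shared vertex once the boundary has gcd(29,0) + gcd(23,28) + gcd(6,11) + gcd(0,17) = 29+1+1+17 = 48.

48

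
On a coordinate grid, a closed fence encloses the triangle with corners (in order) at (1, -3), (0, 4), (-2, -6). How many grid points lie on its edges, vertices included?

6

Summing gcd(|Δx|,|Δy|) over the edges gives the boundary count: gcd(1,7) + gcd(2,10) + gcd(3,3) = 1+2+3 = 6.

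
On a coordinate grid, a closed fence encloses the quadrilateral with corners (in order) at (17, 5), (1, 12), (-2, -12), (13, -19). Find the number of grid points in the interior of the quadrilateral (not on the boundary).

393

Using the shoelace formula, 2A = |[17·12 − 1·5] + [1·(-12) − (-2)·12] + [(-2)·(-19) − 13·(-12)] + [13·5 − 17·(-19)]| = 793, so the area is 396.5.
The number of boundary lattice points is Σ gcd(|Δx|,|Δy|) = gcd(16,7) + gcd(3,24) + gcd(15,7) + gcd(4,24) = 1+3+1+4 = 9.
Pick's theorem gives I = A − B/2 + 1 = 396.5 − 9/2 + 1 = 393.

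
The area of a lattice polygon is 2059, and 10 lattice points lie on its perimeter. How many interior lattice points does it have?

From Pick's theorem, I = A − B/2 + 1 = 2059 − 10/2 + 1 = 2055.

2055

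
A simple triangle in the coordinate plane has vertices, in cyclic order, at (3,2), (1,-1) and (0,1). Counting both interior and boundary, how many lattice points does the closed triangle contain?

Using the shoelace formula, 2A = |(3·(-1) − 1·2) + (1·1 − 0·(-1)) + (0·2 − 3·1)| = 7, so the area is 3.5.
Summing gcd(|Δx|,|Δy|) over the edges gives the boundary count: gcd(2,3) + gcd(1,2) + gcd(3,1) = 1+1+1 = 3.
Pick's theorem gives I = A − B/2 + 1 = 3.5 − 3/2 + 1 = 3, so the closed region contains I + B = 3 + 3 = 6 lattice points.

6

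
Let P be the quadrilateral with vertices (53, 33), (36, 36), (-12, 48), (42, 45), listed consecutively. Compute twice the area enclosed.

675

The shoelace formula gives twice the area as |[53·36 − 36·33] + [36·48 − (-12)·36] + [(-12)·45 − 42·48] + [42·33 − 53·45]| = 675, so the area is 337.5.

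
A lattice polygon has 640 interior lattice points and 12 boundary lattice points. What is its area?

645

By Pick's theorem, A = I + B/2 − 1 = 640 + 12/2 − 1 = 645.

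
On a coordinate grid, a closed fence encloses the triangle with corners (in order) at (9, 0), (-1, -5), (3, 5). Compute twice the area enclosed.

Using the shoelace formula, 2A = |[9·(-5) − (-1)·0] + [(-1)·5 − 3·(-5)] + [3·0 − 9·5]| = 80, so the area is 40.

80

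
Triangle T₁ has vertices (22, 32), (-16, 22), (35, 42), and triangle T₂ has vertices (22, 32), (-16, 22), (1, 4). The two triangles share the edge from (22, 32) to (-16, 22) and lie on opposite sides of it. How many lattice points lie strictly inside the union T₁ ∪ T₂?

548

The union is the simple quadrilateral with vertices (22, 32), (35, 42), (-16, 22), (1, 4) in order.
By the shoelace formula, twice the signed area is |(22·42 − 35·32) + (35·22 − (-16)·42) + ((-16)·4 − 1·22) + (1·32 − 22·4)| = 1104, so the area is 552.
Summing gcd(|Δx|,|Δy|) over the edges gives the boundary count: gcd(13,10) + gcd(51,20) + gcd(17,18) + gcd(21,28) = 1+1+1+7 = 10.
By Pick's theorem I = A − B/2 + 1 = 552 − 10/2 + 1 = 548.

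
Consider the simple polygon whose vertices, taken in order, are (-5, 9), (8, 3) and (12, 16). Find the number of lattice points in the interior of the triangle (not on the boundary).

96

The shoelace formula gives twice the area as |[(-5)·3 − 8·9] + [8·16 − 12·3] + [12·9 − (-5)·16]| = 193, so the area is 96.5.
Summing gcd(|Δx|,|Δy|) over the edges gives the boundary count: gcd(13,6) + gcd(4,13) + gcd(17,7) = 1+1+1 = 3.
By Pick's theorem A = I + B/2 − 1, so I = 96.5 − 3/2 + 1 = 96.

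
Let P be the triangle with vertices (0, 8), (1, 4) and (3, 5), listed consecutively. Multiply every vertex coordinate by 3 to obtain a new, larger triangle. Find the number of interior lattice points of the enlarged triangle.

34

The shoelace formula gives twice the area as |(0·4 − 1·8) + (1·5 − 3·4) + (3·8 − 0·5)| = 9, so the area is 9/2.
Summing gcd(|Δx|,|Δy|) over the edges gives the boundary count: gcd(1,4) + gcd(2,1) + gcd(3,3) = 1+1+3 = 5.
Scaling by 3 multiplies the area by 3² = 9 (so the new area is 81/2) and multiplies the boundary lattice-point count by 3, giving 15.
By Pick's theorem, the interior count of the dilated polygon is 81/2 − 15/2 + 1 = 34.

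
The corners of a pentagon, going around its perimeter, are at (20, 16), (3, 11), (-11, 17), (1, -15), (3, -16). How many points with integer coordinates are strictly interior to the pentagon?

441

By the shoelace formula, twice the signed area is |[20·11 − 3·16] + [3·17 − (-11)·11] + [(-11)·(-15) − 1·17] + [1·(-16) − 3·(-15)] + [3·16 − 20·(-16)]| = 889, so the area is 889/2.
The number of boundary lattice points is Σ gcd(|Δx|,|Δy|) = gcd(17,5) + gcd(14,6) + gcd(12,32) + gcd(2,1) + gcd(17,32) = 1+2+4+1+1 = 9.
By Pick's theorem A = I + B/2 − 1, so I = 889/2 − 9/2 + 1 = 441.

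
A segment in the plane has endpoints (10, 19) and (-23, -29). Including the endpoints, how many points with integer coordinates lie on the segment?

4

The number of lattice points on a segment between lattice points is gcd(|Δx|,|Δy|) + 1 = gcd(33,48) + 1 = 3 + 1 = 4.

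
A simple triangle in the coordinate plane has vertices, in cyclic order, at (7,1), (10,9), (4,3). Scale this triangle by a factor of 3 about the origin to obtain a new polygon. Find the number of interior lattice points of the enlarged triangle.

124

The shoelace formula gives twice the area as |(7·9 − 10·1) + (10·3 − 4·9) + (4·1 − 7·3)| = 30, so the area is 15.
Along each edge there are gcd(|Δx|,|Δy|)+1 lattice points, so counting each shared vertex once the boundary has gcd(3,8) + gcd(6,6) + gcd(3,2) = 1+6+1 = 8.
Scaling by 3 multiplies the area by 3² = 9 (so the new area is 135) and multiplies the boundary lattice-point count by 3, giving 24.
By Pick's theorem, the interior count of the dilated polygon is 135 − 24/2 + 1 = 124.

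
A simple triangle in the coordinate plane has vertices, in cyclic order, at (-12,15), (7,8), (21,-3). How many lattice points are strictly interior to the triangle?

54

By the shoelace formula, twice the signed area is |((-12)·8 − 7·15) + (7·(-3) − 21·8) + (21·15 − (-12)·(-3))| = 111, so the area is 55.5.
Along each edge there are gcd(|Δx|,|Δy|)+1 lattice points, so counting each shared vertex once the boundary has gcd(19,7) + gcd(14,11) + gcd(33,18) = 1+1+3 = 5.
By Pick's theorem A = I + B/2 − 1, so I = 55.5 − 5/2 + 1 = 54.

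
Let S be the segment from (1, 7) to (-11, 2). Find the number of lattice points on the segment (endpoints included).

The number of lattice points on a segment between lattice points is gcd(|Δx|,|Δy|) + 1 = gcd(12,5) + 1 = 1 + 1 = 2.

2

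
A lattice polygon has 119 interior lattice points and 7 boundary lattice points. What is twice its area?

By Pick's theorem, A = I + B/2 − 1 = 119 + 7/2 − 1 = 243/2.
Hence 2A = 243.

243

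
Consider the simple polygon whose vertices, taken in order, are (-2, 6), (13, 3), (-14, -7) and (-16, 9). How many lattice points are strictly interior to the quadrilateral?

By the shoelace formula, twice the signed area is |((-2)·3 − 13·6) + (13·(-7) − (-14)·3) + ((-14)·9 − (-16)·(-7)) + ((-16)·6 − (-2)·9)| = 449, so the area is 449/2.
Along each edge there are gcd(|Δx|,|Δy|)+1 lattice points, so counting each shared vertex once the boundary has gcd(15,3) + gcd(27,10) + gcd(2,16) + gcd(14,3) = 3+1+2+1 = 7.
Pick's theorem gives I = A − B/2 + 1 = 449/2 − 7/2 + 1 = 222.

222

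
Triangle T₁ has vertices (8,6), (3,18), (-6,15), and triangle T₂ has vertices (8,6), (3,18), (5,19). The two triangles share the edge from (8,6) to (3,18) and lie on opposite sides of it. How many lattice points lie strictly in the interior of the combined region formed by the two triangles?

The union is the simple quadrilateral with vertices (8,6), (-6,15), (3,18), (5,19) in order.
By the shoelace formula, twice the signed area is |(8·15 − (-6)·6) + ((-6)·18 − 3·15) + (3·19 − 5·18) + (5·6 − 8·19)| = 152, so the area is 76.
The number of boundary lattice points is Σ gcd(|Δx|,|Δy|) = gcd(14,9) + gcd(9,3) + gcd(2,1) + gcd(3,13) = 1+3+1+1 = 6.
By Pick's theorem I = A − B/2 + 1 = 76 − 6/2 + 1 = 74.

74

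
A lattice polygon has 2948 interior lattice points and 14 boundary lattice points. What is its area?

2954

By Pick's theorem, A = I + B/2 − 1 = 2948 + 14/2 − 1 = 2954.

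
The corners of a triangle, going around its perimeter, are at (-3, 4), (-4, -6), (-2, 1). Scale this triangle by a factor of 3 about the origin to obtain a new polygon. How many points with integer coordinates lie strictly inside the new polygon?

55

The shoelace formula gives twice the area as |[(-3)·(-6) − (-4)·4] + [(-4)·1 − (-2)·(-6)] + [(-2)·4 − (-3)·1]| = 13, so the area is 13/2.
Summing gcd(|Δx|,|Δy|) over the edges gives the boundary count: gcd(1,10) + gcd(2,7) + gcd(1,3) = 1+1+1 = 3.
Scaling by 3 multiplies the area by 3² = 9 (so the new area is 117/2) and multiplies the boundary lattice-point count by 3, giving 9.
By Pick's theorem, the interior count of the dilated polygon is 117/2 − 9/2 + 1 = 55.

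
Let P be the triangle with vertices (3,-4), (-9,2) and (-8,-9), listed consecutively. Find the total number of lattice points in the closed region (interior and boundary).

68

Using the shoelace formula, 2A = |(3·2 − (-9)·(-4)) + ((-9)·(-9) − (-8)·2) + ((-8)·(-4) − 3·(-9))| = 126, so the area is 63.
Along each edge there are gcd(|Δx|,|Δy|)+1 lattice points, so counting each shared vertex once the boundary has gcd(12,6) + gcd(1,11) + gcd(11,5) = 6+1+1 = 8.
Pick's theorem gives I = A − B/2 + 1 = 63 − 8/2 + 1 = 60, so the closed region contains I + B = 60 + 8 = 68 lattice points.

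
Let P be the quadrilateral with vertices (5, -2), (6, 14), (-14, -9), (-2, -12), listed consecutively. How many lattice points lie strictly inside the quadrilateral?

217

Using the shoelace formula, 2A = |(5·14 − 6·(-2)) + (6·(-9) − (-14)·14) + ((-14)·(-12) − (-2)·(-9)) + ((-2)·(-2) − 5·(-12))| = 438, so the area is 219.
Summing gcd(|Δx|,|Δy|) over the edges gives the boundary count: gcd(1,16) + gcd(20,23) + gcd(12,3) + gcd(7,10) = 1+1+3+1 = 6.
By Pick's theorem A = I + B/2 − 1, so I = 219 − 6/2 + 1 = 217.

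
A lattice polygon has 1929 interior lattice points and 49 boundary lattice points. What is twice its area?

By Pick's theorem, A = I + B/2 − 1 = 1929 + 49/2 − 1 = 3905/2.
Hence 2A = 3905.

3905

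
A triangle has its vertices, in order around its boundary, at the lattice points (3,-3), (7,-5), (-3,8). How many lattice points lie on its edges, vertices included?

4

Summing gcd(|Δx|,|Δy|) over the edges gives the boundary count: gcd(4,2) + gcd(10,13) + gcd(6,11) = 2+1+1 = 4.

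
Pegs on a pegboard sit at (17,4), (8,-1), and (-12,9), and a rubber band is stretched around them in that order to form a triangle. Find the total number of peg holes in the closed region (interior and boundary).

The shoelace formula gives twice the area as |[17·(-1) − 8·4] + [8·9 − (-12)·(-1)] + [(-12)·4 − 17·9]| = 190, so the area is 95.
Summing gcd(|Δx|,|Δy|) over the edges gives the boundary count: gcd(9,5) + gcd(20,10) + gcd(29,5) = 1+10+1 = 12.
Pick's theorem gives I = A − B/2 + 1 = 95 − 12/2 + 1 = 90, so the closed region contains I + B = 90 + 12 = 102 lattice points.

102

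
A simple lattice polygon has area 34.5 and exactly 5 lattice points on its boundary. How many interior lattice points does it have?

From Pick's theorem, I = A − B/2 + 1 = 34.5 − 5/2 + 1 = 33.

33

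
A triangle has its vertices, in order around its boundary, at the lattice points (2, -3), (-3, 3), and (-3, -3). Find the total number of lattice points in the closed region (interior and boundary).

22

Using the shoelace formula, 2A = |[2·3 − (-3)·(-3)] + [(-3)·(-3) − (-3)·3] + [(-3)·(-3) − 2·(-3)]| = 30, so the area is 15.
Summing gcd(|Δx|,|Δy|) over the edges gives the boundary count: gcd(5,6) + gcd(0,6) + gcd(5,0) = 1+6+5 = 12.
Pick's theorem gives I = A − B/2 + 1 = 15 − 12/2 + 1 = 10, so the closed region contains I + B = 10 + 12 = 22 lattice points.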